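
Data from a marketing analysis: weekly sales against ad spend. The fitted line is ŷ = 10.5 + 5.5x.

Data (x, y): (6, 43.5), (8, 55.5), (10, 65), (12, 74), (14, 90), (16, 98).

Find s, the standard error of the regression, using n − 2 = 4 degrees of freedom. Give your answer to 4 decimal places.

x=6: ŷ = 10.5 + 5.5·6 = 43.5; r = 43.5 − 43.5 = 0
x=8: ŷ = 10.5 + 5.5·8 = 54.5; r = 55.5 − 54.5 = 1
x=10: ŷ = 10.5 + 5.5·10 = 65.5; r = 65 − 65.5 = -0.5
x=12: ŷ = 10.5 + 5.5·12 = 76.5; r = 74 − 76.5 = -2.5
x=14: ŷ = 10.5 + 5.5·14 = 87.5; r = 90 − 87.5 = 2.5
x=16: ŷ = 10.5 + 5.5·16 = 98.5; r = 98 − 98.5 = -0.5
SSE = 0 + 1 + 0.25 + 6.25 + 6.25 + 0.25 = 14
s = √(14/4) = √3.5 ≈ 1.8708

s = 1.8708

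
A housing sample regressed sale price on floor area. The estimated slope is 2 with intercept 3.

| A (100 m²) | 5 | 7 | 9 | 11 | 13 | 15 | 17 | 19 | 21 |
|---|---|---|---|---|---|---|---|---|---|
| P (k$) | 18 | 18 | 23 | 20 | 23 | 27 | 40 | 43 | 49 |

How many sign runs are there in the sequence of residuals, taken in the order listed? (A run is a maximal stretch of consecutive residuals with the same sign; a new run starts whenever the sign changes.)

A=5: P̂ = 3 + 2·5 = 13; r = 18 − 13 = 5
A=7: P̂ = 3 + 2·7 = 17; r = 18 − 17 = 1
A=9: P̂ = 3 + 2·9 = 21; r = 23 − 21 = 2
A=11: P̂ = 3 + 2·11 = 25; r = 20 − 25 = -5
A=13: P̂ = 3 + 2·13 = 29; r = 23 − 29 = -6
A=15: P̂ = 3 + 2·15 = 33; r = 27 − 33 = -6
A=17: P̂ = 3 + 2·17 = 37; r = 40 − 37 = 3
A=19: P̂ = 3 + 2·19 = 41; r = 43 − 41 = 2
A=21: P̂ = 3 + 2·21 = 45; r = 49 − 45 = 4
Signs: + + + − − − + + +
Runs: +×3, −×3, +×3 → 3

3 runs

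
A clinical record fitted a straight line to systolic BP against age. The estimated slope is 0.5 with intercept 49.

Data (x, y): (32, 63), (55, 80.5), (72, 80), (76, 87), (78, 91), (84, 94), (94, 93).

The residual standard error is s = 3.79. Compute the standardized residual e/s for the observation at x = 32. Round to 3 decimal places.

ŷ = 49 + 0.5·32 = 65
e = 63 − 65 = -2
e/s = -2 / 3.79 = -0.528

-0.528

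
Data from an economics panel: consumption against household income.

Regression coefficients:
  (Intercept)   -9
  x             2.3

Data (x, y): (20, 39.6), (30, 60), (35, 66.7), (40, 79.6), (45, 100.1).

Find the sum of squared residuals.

SSE = 72.72

x=20: ŷ = -9 + 2.3·20 = 37; r = 39.6 − 37 = 2.6
x=30: ŷ = -9 + 2.3·30 = 60; r = 60 − 60 = 0
x=35: ŷ = -9 + 2.3·35 = 71.5; r = 66.7 − 71.5 = -4.8
x=40: ŷ = -9 + 2.3·40 = 83; r = 79.6 − 83 = -3.4
x=45: ŷ = -9 + 2.3·45 = 94.5; r = 100.1 − 94.5 = 5.6
SSE = 6.76 + 0 + 23.04 + 11.56 + 31.36 = 72.72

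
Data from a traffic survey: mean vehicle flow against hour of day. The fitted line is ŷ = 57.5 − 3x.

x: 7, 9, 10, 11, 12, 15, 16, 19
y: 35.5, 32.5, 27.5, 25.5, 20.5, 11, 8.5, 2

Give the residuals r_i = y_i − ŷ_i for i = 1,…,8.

-1, 2, 0, 1, -1, -1.5, -1, 1.5

x=7: ŷ = 57.5 − 3·7 = 36.5; r = 35.5 − 36.5 = -1
x=9: ŷ = 57.5 − 3·9 = 30.5; r = 32.5 − 30.5 = 2
x=10: ŷ = 57.5 − 3·10 = 27.5; r = 27.5 − 27.5 = 0
x=11: ŷ = 57.5 − 3·11 = 24.5; r = 25.5 − 24.5 = 1
x=12: ŷ = 57.5 − 3·12 = 21.5; r = 20.5 − 21.5 = -1
x=15: ŷ = 57.5 − 3·15 = 12.5; r = 11 − 12.5 = -1.5
x=16: ŷ = 57.5 − 3·16 = 9.5; r = 8.5 − 9.5 = -1
x=19: ŷ = 57.5 − 3·19 = 0.5; r = 2 − 0.5 = 1.5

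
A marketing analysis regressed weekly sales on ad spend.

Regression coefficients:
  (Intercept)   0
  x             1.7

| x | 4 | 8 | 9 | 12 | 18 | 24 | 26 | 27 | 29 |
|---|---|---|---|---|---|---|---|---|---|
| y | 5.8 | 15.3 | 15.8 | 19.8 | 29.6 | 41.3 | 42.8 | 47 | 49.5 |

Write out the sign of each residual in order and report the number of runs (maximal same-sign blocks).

x=4: ŷ = 1.7·4 = 6.8; r = 5.8 − 6.8 = -1
x=8: ŷ = 1.7·8 = 13.6; r = 15.3 − 13.6 = 1.7
x=9: ŷ = 1.7·9 = 15.3; r = 15.8 − 15.3 = 0.5
x=12: ŷ = 1.7·12 = 20.4; r = 19.8 − 20.4 = -0.6
x=18: ŷ = 1.7·18 = 30.6; r = 29.6 − 30.6 = -1
x=24: ŷ = 1.7·24 = 40.8; r = 41.3 − 40.8 = 0.5
x=26: ŷ = 1.7·26 = 44.2; r = 42.8 − 44.2 = -1.4
x=27: ŷ = 1.7·27 = 45.9; r = 47 − 45.9 = 1.1
x=29: ŷ = 1.7·29 = 49.3; r = 49.5 − 49.3 = 0.2
Signs: − + + − − + − + +
Runs: −×1, +×2, −×2, +×1, −×1, +×2 → 6

6 runs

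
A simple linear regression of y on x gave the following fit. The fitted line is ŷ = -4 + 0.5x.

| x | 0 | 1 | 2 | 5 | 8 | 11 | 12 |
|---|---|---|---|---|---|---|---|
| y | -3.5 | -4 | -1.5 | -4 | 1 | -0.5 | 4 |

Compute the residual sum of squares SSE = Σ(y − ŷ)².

x=0: ŷ = -4 + 0.5·0 = -4; e = -3.5 − (-4) = 0.5
x=1: ŷ = -4 + 0.5·1 = -3.5; e = -4 − (-3.5) = -0.5
x=2: ŷ = -4 + 0.5·2 = -3; e = -1.5 − (-3) = 1.5
x=5: ŷ = -4 + 0.5·5 = -1.5; e = -4 − (-1.5) = -2.5
x=8: ŷ = -4 + 0.5·8 = 0; e = 1 − 0 = 1
x=11: ŷ = -4 + 0.5·11 = 1.5; e = -0.5 − 1.5 = -2
x=12: ŷ = -4 + 0.5·12 = 2; e = 4 − 2 = 2
SSE = 0.25 + 0.25 + 2.25 + 6.25 + 1 + 4 + 4 = 18

SSE = 18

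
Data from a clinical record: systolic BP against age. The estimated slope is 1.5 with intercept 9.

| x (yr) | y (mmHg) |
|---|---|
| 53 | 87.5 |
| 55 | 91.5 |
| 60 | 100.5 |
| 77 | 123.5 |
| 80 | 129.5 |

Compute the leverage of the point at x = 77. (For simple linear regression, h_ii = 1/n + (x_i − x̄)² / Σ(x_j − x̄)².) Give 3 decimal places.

x̄ = (53 + 55 + 60 + 77 + 80)/5 = 65
Σ(x − x̄)² = 144 + 100 + 25 + 144 + 225 = 638
h = 1/5 + (12)²/638 = 0.2 + 0.225705 = 0.426

h = 0.426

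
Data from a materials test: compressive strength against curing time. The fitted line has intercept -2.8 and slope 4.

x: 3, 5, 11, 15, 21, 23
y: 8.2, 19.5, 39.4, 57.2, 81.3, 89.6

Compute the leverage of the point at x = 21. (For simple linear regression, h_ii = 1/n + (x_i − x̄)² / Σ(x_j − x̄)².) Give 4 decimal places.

h = 0.3571

x̄ = (3 + 5 + 11 + 15 + 21 + 23)/6 = 13
Σ(x − x̄)² = 100 + 64 + 4 + 4 + 64 + 100 = 336
h = 1/6 + (8)²/336 = 0.166667 + 0.190476 = 0.3571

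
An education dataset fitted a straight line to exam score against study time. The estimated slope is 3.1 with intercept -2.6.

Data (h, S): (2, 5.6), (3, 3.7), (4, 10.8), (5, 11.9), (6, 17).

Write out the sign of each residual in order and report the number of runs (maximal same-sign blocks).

5 runs

h=2: Ŝ = -2.6 + 3.1·2 = 3.6; e = 5.6 − 3.6 = 2
h=3: Ŝ = -2.6 + 3.1·3 = 6.7; e = 3.7 − 6.7 = -3
h=4: Ŝ = -2.6 + 3.1·4 = 9.8; e = 10.8 − 9.8 = 1
h=5: Ŝ = -2.6 + 3.1·5 = 12.9; e = 11.9 − 12.9 = -1
h=6: Ŝ = -2.6 + 3.1·6 = 16; e = 17 − 16 = 1
Signs: + − + − +
Runs: +×1, −×1, +×1, −×1, +×1 → 5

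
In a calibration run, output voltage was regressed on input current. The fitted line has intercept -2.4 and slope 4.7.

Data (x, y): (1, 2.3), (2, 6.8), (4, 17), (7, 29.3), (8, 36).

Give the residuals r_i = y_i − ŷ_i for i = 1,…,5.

0, -0.2, 0.6, -1.2, 0.8

x=1: ŷ = -2.4 + 4.7·1 = 2.3; r = 2.3 − 2.3 = 0
x=2: ŷ = -2.4 + 4.7·2 = 7; r = 6.8 − 7 = -0.2
x=4: ŷ = -2.4 + 4.7·4 = 16.4; r = 17 − 16.4 = 0.6
x=7: ŷ = -2.4 + 4.7·7 = 30.5; r = 29.3 − 30.5 = -1.2
x=8: ŷ = -2.4 + 4.7·8 = 35.2; r = 36 − 35.2 = 0.8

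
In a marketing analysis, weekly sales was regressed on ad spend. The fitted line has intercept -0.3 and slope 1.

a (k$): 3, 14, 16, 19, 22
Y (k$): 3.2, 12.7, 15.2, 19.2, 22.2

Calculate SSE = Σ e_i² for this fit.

a=3: ŷ = -0.3 + 3 = 2.7; e = 3.2 − 2.7 = 0.5
a=14: ŷ = -0.3 + 14 = 13.7; e = 12.7 − 13.7 = -1
a=16: ŷ = -0.3 + 16 = 15.7; e = 15.2 − 15.7 = -0.5
a=19: ŷ = -0.3 + 19 = 18.7; e = 19.2 − 18.7 = 0.5
a=22: ŷ = -0.3 + 22 = 21.7; e = 22.2 − 21.7 = 0.5
SSE = 0.25 + 1 + 0.25 + 0.25 + 0.25 = 2

SSE = 2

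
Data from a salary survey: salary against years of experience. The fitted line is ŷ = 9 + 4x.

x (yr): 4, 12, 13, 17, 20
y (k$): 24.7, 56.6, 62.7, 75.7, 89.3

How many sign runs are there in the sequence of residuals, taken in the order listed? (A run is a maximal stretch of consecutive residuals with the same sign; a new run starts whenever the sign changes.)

4 runs

x=4: ŷ = 9 + 4·4 = 25; r = 24.7 − 25 = -0.3
x=12: ŷ = 9 + 4·12 = 57; r = 56.6 − 57 = -0.4
x=13: ŷ = 9 + 4·13 = 61; r = 62.7 − 61 = 1.7
x=17: ŷ = 9 + 4·17 = 77; r = 75.7 − 77 = -1.3
x=20: ŷ = 9 + 4·20 = 89; r = 89.3 − 89 = 0.3
Signs: − − + − +
Runs: −×2, +×1, −×1, +×1 → 4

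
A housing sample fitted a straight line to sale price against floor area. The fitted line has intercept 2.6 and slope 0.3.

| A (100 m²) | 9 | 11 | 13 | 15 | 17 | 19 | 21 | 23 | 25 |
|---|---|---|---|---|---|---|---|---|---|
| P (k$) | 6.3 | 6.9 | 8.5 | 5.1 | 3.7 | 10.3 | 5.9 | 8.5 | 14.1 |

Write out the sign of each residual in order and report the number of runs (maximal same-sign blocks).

5 runs

A=9: ŷ = 2.6 + 0.3·9 = 5.3; r = 6.3 − 5.3 = 1
A=11: ŷ = 2.6 + 0.3·11 = 5.9; r = 6.9 − 5.9 = 1
A=13: ŷ = 2.6 + 0.3·13 = 6.5; r = 8.5 − 6.5 = 2
A=15: ŷ = 2.6 + 0.3·15 = 7.1; r = 5.1 − 7.1 = -2
A=17: ŷ = 2.6 + 0.3·17 = 7.7; r = 3.7 − 7.7 = -4
A=19: ŷ = 2.6 + 0.3·19 = 8.3; r = 10.3 − 8.3 = 2
A=21: ŷ = 2.6 + 0.3·21 = 8.9; r = 5.9 − 8.9 = -3
A=23: ŷ = 2.6 + 0.3·23 = 9.5; r = 8.5 − 9.5 = -1
A=25: ŷ = 2.6 + 0.3·25 = 10.1; r = 14.1 − 10.1 = 4
Signs: + + + − − + − − +
Runs: +×3, −×2, +×1, −×2, +×1 → 5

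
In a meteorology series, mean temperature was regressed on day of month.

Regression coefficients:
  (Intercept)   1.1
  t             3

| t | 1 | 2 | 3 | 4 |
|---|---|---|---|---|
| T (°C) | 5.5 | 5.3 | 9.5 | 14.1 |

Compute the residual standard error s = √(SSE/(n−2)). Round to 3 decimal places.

t=1: ŷ = 1.1 + 3·1 = 4.1; e = 5.5 − 4.1 = 1.4
t=2: ŷ = 1.1 + 3·2 = 7.1; e = 5.3 − 7.1 = -1.8
t=3: ŷ = 1.1 + 3·3 = 10.1; e = 9.5 − 10.1 = -0.6
t=4: ŷ = 1.1 + 3·4 = 13.1; e = 14.1 − 13.1 = 1
SSE = 1.96 + 3.24 + 0.36 + 1 = 6.56
s = √(6.56/2) = √3.28 ≈ 1.811

s = 1.811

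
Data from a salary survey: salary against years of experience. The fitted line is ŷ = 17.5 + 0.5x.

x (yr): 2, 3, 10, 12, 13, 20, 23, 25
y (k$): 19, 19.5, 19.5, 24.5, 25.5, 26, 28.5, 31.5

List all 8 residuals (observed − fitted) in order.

x=2: ŷ = 17.5 + 0.5·2 = 18.5; r = 19 − 18.5 = 0.5
x=3: ŷ = 17.5 + 0.5·3 = 19; r = 19.5 − 19 = 0.5
x=10: ŷ = 17.5 + 0.5·10 = 22.5; r = 19.5 − 22.5 = -3
x=12: ŷ = 17.5 + 0.5·12 = 23.5; r = 24.5 − 23.5 = 1
x=13: ŷ = 17.5 + 0.5·13 = 24; r = 25.5 − 24 = 1.5
x=20: ŷ = 17.5 + 0.5·20 = 27.5; r = 26 − 27.5 = -1.5
x=23: ŷ = 17.5 + 0.5·23 = 29; r = 28.5 − 29 = -0.5
x=25: ŷ = 17.5 + 0.5·25 = 30; r = 31.5 − 30 = 1.5

0.5, 0.5, -3, 1, 1.5, -1.5, -0.5, 1.5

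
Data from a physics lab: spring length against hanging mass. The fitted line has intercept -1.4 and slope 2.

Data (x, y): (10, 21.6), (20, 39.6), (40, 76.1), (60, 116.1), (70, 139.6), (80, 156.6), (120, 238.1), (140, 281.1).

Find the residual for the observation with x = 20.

e = 1

ŷ = -1.4 + 2·20 = 38.6
e = 39.6 − 38.6 = 1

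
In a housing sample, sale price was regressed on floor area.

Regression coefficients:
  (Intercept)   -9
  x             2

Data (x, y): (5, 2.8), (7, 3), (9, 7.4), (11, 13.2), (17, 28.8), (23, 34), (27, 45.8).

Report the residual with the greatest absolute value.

x=5: ŷ = -9 + 2·5 = 1; e = 2.8 − 1 = 1.8
x=7: ŷ = -9 + 2·7 = 5; e = 3 − 5 = -2
x=9: ŷ = -9 + 2·9 = 9; e = 7.4 − 9 = -1.6
x=11: ŷ = -9 + 2·11 = 13; e = 13.2 − 13 = 0.2
x=17: ŷ = -9 + 2·17 = 25; e = 28.8 − 25 = 3.8
x=23: ŷ = -9 + 2·23 = 37; e = 34 − 37 = -3
x=27: ŷ = -9 + 2·27 = 45; e = 45.8 − 45 = 0.8
Largest |e| is 3.8 at x = 17, residual 3.8.

e = 3.8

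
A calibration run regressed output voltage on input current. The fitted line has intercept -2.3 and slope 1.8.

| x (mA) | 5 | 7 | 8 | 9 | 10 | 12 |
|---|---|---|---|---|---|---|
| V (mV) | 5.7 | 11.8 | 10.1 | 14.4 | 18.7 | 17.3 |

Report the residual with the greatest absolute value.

e = 3

x=5: V̂ = -2.3 + 1.8·5 = 6.7; e = 5.7 − 6.7 = -1
x=7: V̂ = -2.3 + 1.8·7 = 10.3; e = 11.8 − 10.3 = 1.5
x=8: V̂ = -2.3 + 1.8·8 = 12.1; e = 10.1 − 12.1 = -2
x=9: V̂ = -2.3 + 1.8·9 = 13.9; e = 14.4 − 13.9 = 0.5
x=10: V̂ = -2.3 + 1.8·10 = 15.7; e = 18.7 − 15.7 = 3
x=12: V̂ = -2.3 + 1.8·12 = 19.3; e = 17.3 − 19.3 = -2
Largest |e| is 3 at x = 10, residual 3.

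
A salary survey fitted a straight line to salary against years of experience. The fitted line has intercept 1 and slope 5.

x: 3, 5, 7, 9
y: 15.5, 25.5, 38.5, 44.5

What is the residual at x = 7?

ŷ = 1 + 5·7 = 36
e = 38.5 − 36 = 2.5

e = 2.5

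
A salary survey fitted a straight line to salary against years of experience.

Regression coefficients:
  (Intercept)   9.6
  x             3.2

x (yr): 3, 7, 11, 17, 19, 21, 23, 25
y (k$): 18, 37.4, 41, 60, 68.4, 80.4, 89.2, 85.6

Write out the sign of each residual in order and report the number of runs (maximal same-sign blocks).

x=3: ŷ = 9.6 + 3.2·3 = 19.2; r = 18 − 19.2 = -1.2
x=7: ŷ = 9.6 + 3.2·7 = 32; r = 37.4 − 32 = 5.4
x=11: ŷ = 9.6 + 3.2·11 = 44.8; r = 41 − 44.8 = -3.8
x=17: ŷ = 9.6 + 3.2·17 = 64; r = 60 − 64 = -4
x=19: ŷ = 9.6 + 3.2·19 = 70.4; r = 68.4 − 70.4 = -2
x=21: ŷ = 9.6 + 3.2·21 = 76.8; r = 80.4 − 76.8 = 3.6
x=23: ŷ = 9.6 + 3.2·23 = 83.2; r = 89.2 − 83.2 = 6
x=25: ŷ = 9.6 + 3.2·25 = 89.6; r = 85.6 − 89.6 = -4
Signs: − + − − − + + −
Runs: −×1, +×1, −×3, +×2, −×1 → 5

5 runs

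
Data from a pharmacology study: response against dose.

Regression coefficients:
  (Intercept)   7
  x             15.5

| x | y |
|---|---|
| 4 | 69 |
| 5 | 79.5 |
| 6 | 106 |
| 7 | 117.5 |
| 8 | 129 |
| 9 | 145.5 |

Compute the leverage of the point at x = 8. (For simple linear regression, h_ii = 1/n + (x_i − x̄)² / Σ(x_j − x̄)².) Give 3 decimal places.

h = 0.295

x̄ = (4 + 5 + 6 + 7 + 8 + 9)/6 = 6.5
Σ(x − x̄)² = 6.25 + 2.25 + 0.25 + 0.25 + 2.25 + 6.25 = 17.5
h = 1/6 + (1.5)²/17.5 = 0.166667 + 0.128571 = 0.295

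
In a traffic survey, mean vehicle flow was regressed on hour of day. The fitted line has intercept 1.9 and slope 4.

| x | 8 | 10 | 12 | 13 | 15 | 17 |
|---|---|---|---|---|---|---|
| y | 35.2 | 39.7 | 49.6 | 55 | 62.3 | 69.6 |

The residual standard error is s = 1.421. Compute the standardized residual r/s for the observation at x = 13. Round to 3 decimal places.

ŷ = 1.9 + 4·13 = 53.9
r = 55 − 53.9 = 1.1
r/s = 1.1 / 1.421 = 0.774

0.774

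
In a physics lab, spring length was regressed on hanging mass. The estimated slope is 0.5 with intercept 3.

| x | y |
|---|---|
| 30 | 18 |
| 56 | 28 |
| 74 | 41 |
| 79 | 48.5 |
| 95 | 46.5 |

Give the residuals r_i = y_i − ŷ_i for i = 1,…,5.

0, -3, 1, 6, -4

x=30: ŷ = 3 + 0.5·30 = 18; r = 18 − 18 = 0
x=56: ŷ = 3 + 0.5·56 = 31; r = 28 − 31 = -3
x=74: ŷ = 3 + 0.5·74 = 40; r = 41 − 40 = 1
x=79: ŷ = 3 + 0.5·79 = 42.5; r = 48.5 − 42.5 = 6
x=95: ŷ = 3 + 0.5·95 = 50.5; r = 46.5 − 50.5 = -4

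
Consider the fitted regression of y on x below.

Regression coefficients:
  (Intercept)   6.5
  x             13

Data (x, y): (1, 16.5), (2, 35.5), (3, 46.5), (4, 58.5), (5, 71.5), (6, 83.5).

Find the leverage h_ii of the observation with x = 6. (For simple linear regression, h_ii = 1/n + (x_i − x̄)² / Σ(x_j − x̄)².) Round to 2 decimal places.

x̄ = (1 + 2 + 3 + 4 + 5 + 6)/6 = 3.5
Σ(x − x̄)² = 6.25 + 2.25 + 0.25 + 0.25 + 2.25 + 6.25 = 17.5
h = 1/6 + (2.5)²/17.5 = 0.166667 + 0.357143 = 0.52

h = 0.52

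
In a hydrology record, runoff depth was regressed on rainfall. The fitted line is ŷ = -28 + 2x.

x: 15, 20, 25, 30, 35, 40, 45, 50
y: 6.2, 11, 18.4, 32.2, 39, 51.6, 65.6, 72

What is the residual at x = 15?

e = 4.2

ŷ = -28 + 2·15 = 2
e = 6.2 − 2 = 4.2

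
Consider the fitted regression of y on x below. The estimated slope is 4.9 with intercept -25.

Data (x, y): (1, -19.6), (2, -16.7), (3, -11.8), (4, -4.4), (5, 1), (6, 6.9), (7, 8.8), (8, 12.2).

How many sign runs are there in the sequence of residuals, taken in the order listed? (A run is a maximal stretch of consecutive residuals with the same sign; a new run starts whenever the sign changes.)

x=1: ŷ = -25 + 4.9·1 = -20.1; e = -19.6 − (-20.1) = 0.5
x=2: ŷ = -25 + 4.9·2 = -15.2; e = -16.7 − (-15.2) = -1.5
x=3: ŷ = -25 + 4.9·3 = -10.3; e = -11.8 − (-10.3) = -1.5
x=4: ŷ = -25 + 4.9·4 = -5.4; e = -4.4 − (-5.4) = 1
x=5: ŷ = -25 + 4.9·5 = -0.5; e = 1 − (-0.5) = 1.5
x=6: ŷ = -25 + 4.9·6 = 4.4; e = 6.9 − 4.4 = 2.5
x=7: ŷ = -25 + 4.9·7 = 9.3; e = 8.8 − 9.3 = -0.5
x=8: ŷ = -25 + 4.9·8 = 14.2; e = 12.2 − 14.2 = -2
Signs: + − − + + + − −
Runs: +×1, −×2, +×3, −×2 → 4

4 runs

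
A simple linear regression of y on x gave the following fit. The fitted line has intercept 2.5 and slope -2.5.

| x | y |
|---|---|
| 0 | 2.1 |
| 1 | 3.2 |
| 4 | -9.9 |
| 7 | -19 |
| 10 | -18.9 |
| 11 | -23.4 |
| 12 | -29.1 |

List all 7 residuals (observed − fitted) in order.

-0.4, 3.2, -2.4, -4, 3.6, 1.6, -1.6

x=0: ŷ = 2.5 − 2.5·0 = 2.5; r = 2.1 − 2.5 = -0.4
x=1: ŷ = 2.5 − 2.5·1 = 0; r = 3.2 − 0 = 3.2
x=4: ŷ = 2.5 − 2.5·4 = -7.5; r = -9.9 − (-7.5) = -2.4
x=7: ŷ = 2.5 − 2.5·7 = -15; r = -19 − (-15) = -4
x=10: ŷ = 2.5 − 2.5·10 = -22.5; r = -18.9 − (-22.5) = 3.6
x=11: ŷ = 2.5 − 2.5·11 = -25; r = -23.4 − (-25) = 1.6
x=12: ŷ = 2.5 − 2.5·12 = -27.5; r = -29.1 − (-27.5) = -1.6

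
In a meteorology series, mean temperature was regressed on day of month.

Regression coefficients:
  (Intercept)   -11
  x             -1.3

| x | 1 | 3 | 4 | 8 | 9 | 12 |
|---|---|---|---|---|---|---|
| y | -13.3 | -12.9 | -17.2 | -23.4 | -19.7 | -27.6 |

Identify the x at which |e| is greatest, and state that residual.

x=1: ŷ = -11 − 1.3·1 = -12.3; e = -13.3 − (-12.3) = -1
x=3: ŷ = -11 − 1.3·3 = -14.9; e = -12.9 − (-14.9) = 2
x=4: ŷ = -11 − 1.3·4 = -16.2; e = -17.2 − (-16.2) = -1
x=8: ŷ = -11 − 1.3·8 = -21.4; e = -23.4 − (-21.4) = -2
x=9: ŷ = -11 − 1.3·9 = -22.7; e = -19.7 − (-22.7) = 3
x=12: ŷ = -11 − 1.3·12 = -26.6; e = -27.6 − (-26.6) = -1
Largest |e| is 3 at x = 9, residual 3.

x = 9, e = 3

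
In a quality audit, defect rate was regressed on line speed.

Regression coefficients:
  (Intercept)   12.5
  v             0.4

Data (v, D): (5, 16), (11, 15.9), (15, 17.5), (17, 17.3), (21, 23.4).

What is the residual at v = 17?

ŷ = 12.5 + 0.4·17 = 19.3
r = 17.3 − 19.3 = -2

r = -2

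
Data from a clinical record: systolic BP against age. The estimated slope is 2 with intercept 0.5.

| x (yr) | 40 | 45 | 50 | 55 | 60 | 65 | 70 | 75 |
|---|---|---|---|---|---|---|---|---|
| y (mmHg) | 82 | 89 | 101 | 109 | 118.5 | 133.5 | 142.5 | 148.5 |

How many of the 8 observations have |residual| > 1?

7

x=40: ŷ = 0.5 + 2·40 = 80.5; e = 82 − 80.5 = 1.5
x=45: ŷ = 0.5 + 2·45 = 90.5; e = 89 − 90.5 = -1.5
x=50: ŷ = 0.5 + 2·50 = 100.5; e = 101 − 100.5 = 0.5
x=55: ŷ = 0.5 + 2·55 = 110.5; e = 109 − 110.5 = -1.5
x=60: ŷ = 0.5 + 2·60 = 120.5; e = 118.5 − 120.5 = -2
x=65: ŷ = 0.5 + 2·65 = 130.5; e = 133.5 − 130.5 = 3
x=70: ŷ = 0.5 + 2·70 = 140.5; e = 142.5 − 140.5 = 2
x=75: ŷ = 0.5 + 2·75 = 150.5; e = 148.5 − 150.5 = -2
|e| > 1: x=40 (|e|=1.5), x=45 (|e|=1.5), x=55 (|e|=1.5), x=60 (|e|=2), x=65 (|e|=3), x=70 (|e|=2), x=75 (|e|=2) → 7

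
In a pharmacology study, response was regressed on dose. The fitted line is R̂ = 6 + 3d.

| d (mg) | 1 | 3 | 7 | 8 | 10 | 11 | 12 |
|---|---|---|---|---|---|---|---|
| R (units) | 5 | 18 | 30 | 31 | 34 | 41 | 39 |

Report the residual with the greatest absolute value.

d=1: R̂ = 6 + 3·1 = 9; e = 5 − 9 = -4
d=3: R̂ = 6 + 3·3 = 15; e = 18 − 15 = 3
d=7: R̂ = 6 + 3·7 = 27; e = 30 − 27 = 3
d=8: R̂ = 6 + 3·8 = 30; e = 31 − 30 = 1
d=10: R̂ = 6 + 3·10 = 36; e = 34 − 36 = -2
d=11: R̂ = 6 + 3·11 = 39; e = 41 − 39 = 2
d=12: R̂ = 6 + 3·12 = 42; e = 39 − 42 = -3
Largest |e| is 4 at d = 1, residual -4.

e = -4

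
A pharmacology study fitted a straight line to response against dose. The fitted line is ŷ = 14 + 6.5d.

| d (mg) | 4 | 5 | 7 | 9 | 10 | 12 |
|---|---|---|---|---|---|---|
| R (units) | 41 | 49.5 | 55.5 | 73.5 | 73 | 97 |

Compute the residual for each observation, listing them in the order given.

1, 3, -4, 1, -6, 5

d=4: ŷ = 14 + 6.5·4 = 40; e = 41 − 40 = 1
d=5: ŷ = 14 + 6.5·5 = 46.5; e = 49.5 − 46.5 = 3
d=7: ŷ = 14 + 6.5·7 = 59.5; e = 55.5 − 59.5 = -4
d=9: ŷ = 14 + 6.5·9 = 72.5; e = 73.5 − 72.5 = 1
d=10: ŷ = 14 + 6.5·10 = 79; e = 73 − 79 = -6
d=12: ŷ = 14 + 6.5·12 = 92; e = 97 − 92 = 5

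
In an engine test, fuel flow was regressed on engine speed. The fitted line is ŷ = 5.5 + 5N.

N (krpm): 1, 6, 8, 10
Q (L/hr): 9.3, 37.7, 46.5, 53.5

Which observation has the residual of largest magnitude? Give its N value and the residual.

N = 6, e = 2.2

N=1: ŷ = 5.5 + 5·1 = 10.5; e = 9.3 − 10.5 = -1.2
N=6: ŷ = 5.5 + 5·6 = 35.5; e = 37.7 − 35.5 = 2.2
N=8: ŷ = 5.5 + 5·8 = 45.5; e = 46.5 − 45.5 = 1
N=10: ŷ = 5.5 + 5·10 = 55.5; e = 53.5 − 55.5 = -2
Largest |e| is 2.2 at N = 6, residual 2.2.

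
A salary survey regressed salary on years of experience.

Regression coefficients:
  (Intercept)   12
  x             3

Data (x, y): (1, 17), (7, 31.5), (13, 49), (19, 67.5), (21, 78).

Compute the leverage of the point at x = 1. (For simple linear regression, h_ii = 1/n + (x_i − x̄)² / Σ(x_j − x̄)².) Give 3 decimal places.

x̄ = (1 + 7 + 13 + 19 + 21)/5 = 12.2
Σ(x − x̄)² = 125.44 + 27.04 + 0.64 + 46.24 + 77.44 = 276.8
h = 1/5 + (-11.2)²/276.8 = 0.2 + 0.453179 = 0.653

h = 0.653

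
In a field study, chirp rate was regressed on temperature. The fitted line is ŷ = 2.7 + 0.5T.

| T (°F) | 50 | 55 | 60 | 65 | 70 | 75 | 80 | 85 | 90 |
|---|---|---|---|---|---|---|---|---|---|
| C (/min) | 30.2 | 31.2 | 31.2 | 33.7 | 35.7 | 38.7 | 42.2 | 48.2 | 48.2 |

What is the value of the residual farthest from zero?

T=50: ŷ = 2.7 + 0.5·50 = 27.7; r = 30.2 − 27.7 = 2.5
T=55: ŷ = 2.7 + 0.5·55 = 30.2; r = 31.2 − 30.2 = 1
T=60: ŷ = 2.7 + 0.5·60 = 32.7; r = 31.2 − 32.7 = -1.5
T=65: ŷ = 2.7 + 0.5·65 = 35.2; r = 33.7 − 35.2 = -1.5
T=70: ŷ = 2.7 + 0.5·70 = 37.7; r = 35.7 − 37.7 = -2
T=75: ŷ = 2.7 + 0.5·75 = 40.2; r = 38.7 − 40.2 = -1.5
T=80: ŷ = 2.7 + 0.5·80 = 42.7; r = 42.2 − 42.7 = -0.5
T=85: ŷ = 2.7 + 0.5·85 = 45.2; r = 48.2 − 45.2 = 3
T=90: ŷ = 2.7 + 0.5·90 = 47.7; r = 48.2 − 47.7 = 0.5
Largest |r| is 3 at T = 85, residual 3.

r = 3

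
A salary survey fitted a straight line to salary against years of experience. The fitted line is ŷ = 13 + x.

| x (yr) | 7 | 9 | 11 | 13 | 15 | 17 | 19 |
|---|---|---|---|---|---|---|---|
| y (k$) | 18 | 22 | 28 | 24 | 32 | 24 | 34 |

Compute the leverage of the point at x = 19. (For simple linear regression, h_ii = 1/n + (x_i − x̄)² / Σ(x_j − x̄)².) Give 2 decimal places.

x̄ = (7 + 9 + 11 + 13 + 15 + 17 + 19)/7 = 13
Σ(x − x̄)² = 36 + 16 + 4 + 0 + 4 + 16 + 36 = 112
h = 1/7 + (6)²/112 = 0.142857 + 0.321429 = 0.46

h = 0.46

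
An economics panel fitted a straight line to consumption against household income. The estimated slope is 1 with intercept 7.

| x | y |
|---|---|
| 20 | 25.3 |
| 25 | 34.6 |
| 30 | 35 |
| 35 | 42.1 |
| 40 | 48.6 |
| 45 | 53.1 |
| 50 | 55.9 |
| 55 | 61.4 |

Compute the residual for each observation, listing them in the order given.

x=20: ŷ = 7 + 20 = 27; r = 25.3 − 27 = -1.7
x=25: ŷ = 7 + 25 = 32; r = 34.6 − 32 = 2.6
x=30: ŷ = 7 + 30 = 37; r = 35 − 37 = -2
x=35: ŷ = 7 + 35 = 42; r = 42.1 − 42 = 0.1
x=40: ŷ = 7 + 40 = 47; r = 48.6 − 47 = 1.6
x=45: ŷ = 7 + 45 = 52; r = 53.1 − 52 = 1.1
x=50: ŷ = 7 + 50 = 57; r = 55.9 − 57 = -1.1
x=55: ŷ = 7 + 55 = 62; r = 61.4 − 62 = -0.6

-1.7, 2.6, -2, 0.1, 1.6, 1.1, -1.1, -0.6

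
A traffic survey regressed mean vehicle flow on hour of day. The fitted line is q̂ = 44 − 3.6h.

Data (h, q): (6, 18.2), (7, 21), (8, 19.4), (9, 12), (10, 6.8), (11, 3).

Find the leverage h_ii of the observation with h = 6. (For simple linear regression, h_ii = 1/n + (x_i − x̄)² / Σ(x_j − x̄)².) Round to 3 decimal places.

h = 0.524

h̄ = (6 + 7 + 8 + 9 + 10 + 11)/6 = 8.5
Σ(h − h̄)² = 6.25 + 2.25 + 0.25 + 0.25 + 2.25 + 6.25 = 17.5
h = 1/6 + (-2.5)²/17.5 = 0.166667 + 0.357143 = 0.524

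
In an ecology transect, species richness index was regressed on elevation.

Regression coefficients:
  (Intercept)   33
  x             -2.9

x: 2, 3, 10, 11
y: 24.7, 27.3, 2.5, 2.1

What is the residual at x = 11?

e = 1

ŷ = 33 − 2.9·11 = 1.1
e = 2.1 − 1.1 = 1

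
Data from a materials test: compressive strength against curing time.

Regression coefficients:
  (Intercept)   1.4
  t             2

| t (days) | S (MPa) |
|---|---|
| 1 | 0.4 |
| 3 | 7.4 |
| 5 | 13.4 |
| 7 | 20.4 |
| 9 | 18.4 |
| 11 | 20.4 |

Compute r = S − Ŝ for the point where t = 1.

Ŝ = 1.4 + 2·1 = 3.4
r = 0.4 − 3.4 = -3

r = -3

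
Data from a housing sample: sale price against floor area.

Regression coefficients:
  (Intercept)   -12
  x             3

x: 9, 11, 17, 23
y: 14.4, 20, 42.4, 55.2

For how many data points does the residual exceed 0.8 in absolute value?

3

x=9: ŷ = -12 + 3·9 = 15; e = 14.4 − 15 = -0.6
x=11: ŷ = -12 + 3·11 = 21; e = 20 − 21 = -1
x=17: ŷ = -12 + 3·17 = 39; e = 42.4 − 39 = 3.4
x=23: ŷ = -12 + 3·23 = 57; e = 55.2 − 57 = -1.8
|e| > 0.8: x=11 (|e|=1), x=17 (|e|=3.4), x=23 (|e|=1.8) → 3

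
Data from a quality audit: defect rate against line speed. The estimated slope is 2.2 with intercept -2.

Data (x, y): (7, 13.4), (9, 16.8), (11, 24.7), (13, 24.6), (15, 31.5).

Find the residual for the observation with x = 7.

e = 0

ŷ = -2 + 2.2·7 = 13.4
e = 13.4 − 13.4 = 0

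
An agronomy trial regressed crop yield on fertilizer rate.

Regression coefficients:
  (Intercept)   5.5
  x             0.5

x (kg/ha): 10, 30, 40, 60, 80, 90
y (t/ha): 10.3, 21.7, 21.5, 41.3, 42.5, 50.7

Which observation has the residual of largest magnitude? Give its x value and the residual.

x = 60, e = 5.8

x=10: ŷ = 5.5 + 0.5·10 = 10.5; e = 10.3 − 10.5 = -0.2
x=30: ŷ = 5.5 + 0.5·30 = 20.5; e = 21.7 − 20.5 = 1.2
x=40: ŷ = 5.5 + 0.5·40 = 25.5; e = 21.5 − 25.5 = -4
x=60: ŷ = 5.5 + 0.5·60 = 35.5; e = 41.3 − 35.5 = 5.8
x=80: ŷ = 5.5 + 0.5·80 = 45.5; e = 42.5 − 45.5 = -3
x=90: ŷ = 5.5 + 0.5·90 = 50.5; e = 50.7 − 50.5 = 0.2
Largest |e| is 5.8 at x = 60, residual 5.8.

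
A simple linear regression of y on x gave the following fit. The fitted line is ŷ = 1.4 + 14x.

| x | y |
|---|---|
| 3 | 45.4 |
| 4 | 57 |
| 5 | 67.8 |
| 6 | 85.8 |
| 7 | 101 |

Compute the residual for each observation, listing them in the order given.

2, -0.4, -3.6, 0.4, 1.6

x=3: ŷ = 1.4 + 14·3 = 43.4; r = 45.4 − 43.4 = 2
x=4: ŷ = 1.4 + 14·4 = 57.4; r = 57 − 57.4 = -0.4
x=5: ŷ = 1.4 + 14·5 = 71.4; r = 67.8 − 71.4 = -3.6
x=6: ŷ = 1.4 + 14·6 = 85.4; r = 85.8 − 85.4 = 0.4
x=7: ŷ = 1.4 + 14·7 = 99.4; r = 101 − 99.4 = 1.6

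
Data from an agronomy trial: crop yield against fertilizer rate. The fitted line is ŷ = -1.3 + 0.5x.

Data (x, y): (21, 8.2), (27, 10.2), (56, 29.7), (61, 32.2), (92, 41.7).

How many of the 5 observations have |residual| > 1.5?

4

x=21: ŷ = -1.3 + 0.5·21 = 9.2; r = 8.2 − 9.2 = -1
x=27: ŷ = -1.3 + 0.5·27 = 12.2; r = 10.2 − 12.2 = -2
x=56: ŷ = -1.3 + 0.5·56 = 26.7; r = 29.7 − 26.7 = 3
x=61: ŷ = -1.3 + 0.5·61 = 29.2; r = 32.2 − 29.2 = 3
x=92: ŷ = -1.3 + 0.5·92 = 44.7; r = 41.7 − 44.7 = -3
|r| > 1.5: x=27 (|r|=2), x=56 (|r|=3), x=61 (|r|=3), x=92 (|r|=3) → 4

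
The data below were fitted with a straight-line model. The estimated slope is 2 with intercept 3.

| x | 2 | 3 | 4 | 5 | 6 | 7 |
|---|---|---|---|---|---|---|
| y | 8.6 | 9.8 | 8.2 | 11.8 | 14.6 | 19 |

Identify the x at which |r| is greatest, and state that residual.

x=2: ŷ = 3 + 2·2 = 7; r = 8.6 − 7 = 1.6
x=3: ŷ = 3 + 2·3 = 9; r = 9.8 − 9 = 0.8
x=4: ŷ = 3 + 2·4 = 11; r = 8.2 − 11 = -2.8
x=5: ŷ = 3 + 2·5 = 13; r = 11.8 − 13 = -1.2
x=6: ŷ = 3 + 2·6 = 15; r = 14.6 − 15 = -0.4
x=7: ŷ = 3 + 2·7 = 17; r = 19 − 17 = 2
Largest |r| is 2.8 at x = 4, residual -2.8.

x = 4, r = -2.8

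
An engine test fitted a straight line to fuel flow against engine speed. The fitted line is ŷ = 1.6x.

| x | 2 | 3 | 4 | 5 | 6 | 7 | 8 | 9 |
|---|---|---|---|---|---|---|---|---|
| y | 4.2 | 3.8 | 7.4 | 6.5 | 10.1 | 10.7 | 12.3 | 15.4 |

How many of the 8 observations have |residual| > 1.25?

x=2: ŷ = 1.6·2 = 3.2; r = 4.2 − 3.2 = 1
x=3: ŷ = 1.6·3 = 4.8; r = 3.8 − 4.8 = -1
x=4: ŷ = 1.6·4 = 6.4; r = 7.4 − 6.4 = 1
x=5: ŷ = 1.6·5 = 8; r = 6.5 − 8 = -1.5
x=6: ŷ = 1.6·6 = 9.6; r = 10.1 − 9.6 = 0.5
x=7: ŷ = 1.6·7 = 11.2; r = 10.7 − 11.2 = -0.5
x=8: ŷ = 1.6·8 = 12.8; r = 12.3 − 12.8 = -0.5
x=9: ŷ = 1.6·9 = 14.4; r = 15.4 − 14.4 = 1
|r| > 1.25: x=5 (|r|=1.5) → 1

1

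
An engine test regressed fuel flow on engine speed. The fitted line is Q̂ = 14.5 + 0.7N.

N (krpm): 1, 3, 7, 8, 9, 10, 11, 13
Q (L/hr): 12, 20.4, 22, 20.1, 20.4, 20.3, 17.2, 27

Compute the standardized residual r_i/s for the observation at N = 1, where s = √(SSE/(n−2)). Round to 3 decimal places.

N=1: Q̂ = 14.5 + 0.7·1 = 15.2; r = 12 − 15.2 = -3.2
N=3: Q̂ = 14.5 + 0.7·3 = 16.6; r = 20.4 − 16.6 = 3.8
N=7: Q̂ = 14.5 + 0.7·7 = 19.4; r = 22 − 19.4 = 2.6
N=8: Q̂ = 14.5 + 0.7·8 = 20.1; r = 20.1 − 20.1 = 0
N=9: Q̂ = 14.5 + 0.7·9 = 20.8; r = 20.4 − 20.8 = -0.4
N=10: Q̂ = 14.5 + 0.7·10 = 21.5; r = 20.3 − 21.5 = -1.2
N=11: Q̂ = 14.5 + 0.7·11 = 22.2; r = 17.2 − 22.2 = -5
N=13: Q̂ = 14.5 + 0.7·13 = 23.6; r = 27 − 23.6 = 3.4
SSE = 10.24 + 14.44 + 6.76 + 0 + 0.16 + 1.44 + 25 + 11.56 = 69.6
s = √(69.6/6) = 3.40588
r/s = -3.2 / 3.40588 = -0.940

-0.940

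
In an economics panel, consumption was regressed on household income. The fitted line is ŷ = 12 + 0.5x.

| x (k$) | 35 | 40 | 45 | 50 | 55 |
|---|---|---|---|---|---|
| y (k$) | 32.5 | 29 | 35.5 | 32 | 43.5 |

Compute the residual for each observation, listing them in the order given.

x=35: ŷ = 12 + 0.5·35 = 29.5; e = 32.5 − 29.5 = 3
x=40: ŷ = 12 + 0.5·40 = 32; e = 29 − 32 = -3
x=45: ŷ = 12 + 0.5·45 = 34.5; e = 35.5 − 34.5 = 1
x=50: ŷ = 12 + 0.5·50 = 37; e = 32 − 37 = -5
x=55: ŷ = 12 + 0.5·55 = 39.5; e = 43.5 − 39.5 = 4

3, -3, 1, -5, 4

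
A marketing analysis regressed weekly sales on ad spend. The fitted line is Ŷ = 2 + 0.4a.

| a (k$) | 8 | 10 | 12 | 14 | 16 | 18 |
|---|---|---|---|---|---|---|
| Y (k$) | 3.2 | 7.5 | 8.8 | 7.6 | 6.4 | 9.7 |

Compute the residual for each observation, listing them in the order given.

a=8: Ŷ = 2 + 0.4·8 = 5.2; e = 3.2 − 5.2 = -2
a=10: Ŷ = 2 + 0.4·10 = 6; e = 7.5 − 6 = 1.5
a=12: Ŷ = 2 + 0.4·12 = 6.8; e = 8.8 − 6.8 = 2
a=14: Ŷ = 2 + 0.4·14 = 7.6; e = 7.6 − 7.6 = 0
a=16: Ŷ = 2 + 0.4·16 = 8.4; e = 6.4 − 8.4 = -2
a=18: Ŷ = 2 + 0.4·18 = 9.2; e = 9.7 − 9.2 = 0.5

-2, 1.5, 2, 0, -2, 0.5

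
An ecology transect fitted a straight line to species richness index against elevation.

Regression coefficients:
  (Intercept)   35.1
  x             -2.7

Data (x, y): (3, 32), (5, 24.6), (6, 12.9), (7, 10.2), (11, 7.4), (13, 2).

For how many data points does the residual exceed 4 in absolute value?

x=3: ŷ = 35.1 − 2.7·3 = 27; r = 32 − 27 = 5
x=5: ŷ = 35.1 − 2.7·5 = 21.6; r = 24.6 − 21.6 = 3
x=6: ŷ = 35.1 − 2.7·6 = 18.9; r = 12.9 − 18.9 = -6
x=7: ŷ = 35.1 − 2.7·7 = 16.2; r = 10.2 − 16.2 = -6
x=11: ŷ = 35.1 − 2.7·11 = 5.4; r = 7.4 − 5.4 = 2
x=13: ŷ = 35.1 − 2.7·13 = 0; r = 2 − 0 = 2
|r| > 4: x=3 (|r|=5), x=6 (|r|=6), x=7 (|r|=6) → 3

3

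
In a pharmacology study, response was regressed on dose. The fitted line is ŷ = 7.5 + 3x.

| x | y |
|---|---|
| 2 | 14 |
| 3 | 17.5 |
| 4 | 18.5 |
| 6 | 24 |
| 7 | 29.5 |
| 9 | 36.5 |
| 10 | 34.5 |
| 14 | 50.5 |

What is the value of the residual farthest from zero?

x=2: ŷ = 7.5 + 3·2 = 13.5; e = 14 − 13.5 = 0.5
x=3: ŷ = 7.5 + 3·3 = 16.5; e = 17.5 − 16.5 = 1
x=4: ŷ = 7.5 + 3·4 = 19.5; e = 18.5 − 19.5 = -1
x=6: ŷ = 7.5 + 3·6 = 25.5; e = 24 − 25.5 = -1.5
x=7: ŷ = 7.5 + 3·7 = 28.5; e = 29.5 − 28.5 = 1
x=9: ŷ = 7.5 + 3·9 = 34.5; e = 36.5 − 34.5 = 2
x=10: ŷ = 7.5 + 3·10 = 37.5; e = 34.5 − 37.5 = -3
x=14: ŷ = 7.5 + 3·14 = 49.5; e = 50.5 − 49.5 = 1
Largest |e| is 3 at x = 10, residual -3.

e = -3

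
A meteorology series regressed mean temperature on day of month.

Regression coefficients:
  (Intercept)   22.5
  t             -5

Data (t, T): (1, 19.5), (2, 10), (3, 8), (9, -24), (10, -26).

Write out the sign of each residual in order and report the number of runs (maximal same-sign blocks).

5 runs

t=1: ŷ = 22.5 − 5·1 = 17.5; e = 19.5 − 17.5 = 2
t=2: ŷ = 22.5 − 5·2 = 12.5; e = 10 − 12.5 = -2.5
t=3: ŷ = 22.5 − 5·3 = 7.5; e = 8 − 7.5 = 0.5
t=9: ŷ = 22.5 − 5·9 = -22.5; e = -24 − (-22.5) = -1.5
t=10: ŷ = 22.5 − 5·10 = -27.5; e = -26 − (-27.5) = 1.5
Signs: + − + − +
Runs: +×1, −×1, +×1, −×1, +×1 → 5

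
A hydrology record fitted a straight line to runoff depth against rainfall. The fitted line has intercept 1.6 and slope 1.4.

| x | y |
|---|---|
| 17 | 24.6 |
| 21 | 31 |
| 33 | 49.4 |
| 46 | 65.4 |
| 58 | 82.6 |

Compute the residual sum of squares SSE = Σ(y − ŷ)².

x=17: ŷ = 1.6 + 1.4·17 = 25.4; r = 24.6 − 25.4 = -0.8
x=21: ŷ = 1.6 + 1.4·21 = 31; r = 31 − 31 = 0
x=33: ŷ = 1.6 + 1.4·33 = 47.8; r = 49.4 − 47.8 = 1.6
x=46: ŷ = 1.6 + 1.4·46 = 66; r = 65.4 − 66 = -0.6
x=58: ŷ = 1.6 + 1.4·58 = 82.8; r = 82.6 − 82.8 = -0.2
SSE = 0.64 + 0 + 2.56 + 0.36 + 0.04 = 3.6

SSE = 3.6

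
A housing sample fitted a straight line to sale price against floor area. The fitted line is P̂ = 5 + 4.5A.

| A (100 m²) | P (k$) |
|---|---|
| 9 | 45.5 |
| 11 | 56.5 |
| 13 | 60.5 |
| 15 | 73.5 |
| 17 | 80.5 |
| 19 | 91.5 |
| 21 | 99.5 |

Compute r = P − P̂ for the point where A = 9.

P̂ = 5 + 4.5·9 = 45.5
r = 45.5 − 45.5 = 0

r = 0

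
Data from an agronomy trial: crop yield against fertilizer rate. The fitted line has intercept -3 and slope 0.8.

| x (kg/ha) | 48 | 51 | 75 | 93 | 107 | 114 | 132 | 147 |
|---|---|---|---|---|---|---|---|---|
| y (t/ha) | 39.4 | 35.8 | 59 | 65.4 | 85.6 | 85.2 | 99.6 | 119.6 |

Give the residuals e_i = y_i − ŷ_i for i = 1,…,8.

x=48: ŷ = -3 + 0.8·48 = 35.4; e = 39.4 − 35.4 = 4
x=51: ŷ = -3 + 0.8·51 = 37.8; e = 35.8 − 37.8 = -2
x=75: ŷ = -3 + 0.8·75 = 57; e = 59 − 57 = 2
x=93: ŷ = -3 + 0.8·93 = 71.4; e = 65.4 − 71.4 = -6
x=107: ŷ = -3 + 0.8·107 = 82.6; e = 85.6 − 82.6 = 3
x=114: ŷ = -3 + 0.8·114 = 88.2; e = 85.2 − 88.2 = -3
x=132: ŷ = -3 + 0.8·132 = 102.6; e = 99.6 − 102.6 = -3
x=147: ŷ = -3 + 0.8·147 = 114.6; e = 119.6 − 114.6 = 5

4, -2, 2, -6, 3, -3, -3, 5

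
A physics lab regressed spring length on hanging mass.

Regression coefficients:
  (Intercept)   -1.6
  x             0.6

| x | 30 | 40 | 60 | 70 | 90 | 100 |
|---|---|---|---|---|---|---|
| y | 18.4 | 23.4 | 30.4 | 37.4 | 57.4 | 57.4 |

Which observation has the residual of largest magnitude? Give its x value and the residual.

x=30: ŷ = -1.6 + 0.6·30 = 16.4; r = 18.4 − 16.4 = 2
x=40: ŷ = -1.6 + 0.6·40 = 22.4; r = 23.4 − 22.4 = 1
x=60: ŷ = -1.6 + 0.6·60 = 34.4; r = 30.4 − 34.4 = -4
x=70: ŷ = -1.6 + 0.6·70 = 40.4; r = 37.4 − 40.4 = -3
x=90: ŷ = -1.6 + 0.6·90 = 52.4; r = 57.4 − 52.4 = 5
x=100: ŷ = -1.6 + 0.6·100 = 58.4; r = 57.4 − 58.4 = -1
Largest |r| is 5 at x = 90, residual 5.

x = 90, r = 5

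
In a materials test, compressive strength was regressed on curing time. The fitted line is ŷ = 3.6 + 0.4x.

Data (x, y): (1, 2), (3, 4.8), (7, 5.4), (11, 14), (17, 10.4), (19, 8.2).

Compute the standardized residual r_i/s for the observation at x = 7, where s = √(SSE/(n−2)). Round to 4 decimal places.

x=1: ŷ = 3.6 + 0.4·1 = 4; r = 2 − 4 = -2
x=3: ŷ = 3.6 + 0.4·3 = 4.8; r = 4.8 − 4.8 = 0
x=7: ŷ = 3.6 + 0.4·7 = 6.4; r = 5.4 − 6.4 = -1
x=11: ŷ = 3.6 + 0.4·11 = 8; r = 14 − 8 = 6
x=17: ŷ = 3.6 + 0.4·17 = 10.4; r = 10.4 − 10.4 = 0
x=19: ŷ = 3.6 + 0.4·19 = 11.2; r = 8.2 − 11.2 = -3
SSE = 4 + 0 + 1 + 36 + 0 + 9 = 50
s = √(50/4) = 3.53553
r/s = -1 / 3.53553 = -0.2828

-0.2828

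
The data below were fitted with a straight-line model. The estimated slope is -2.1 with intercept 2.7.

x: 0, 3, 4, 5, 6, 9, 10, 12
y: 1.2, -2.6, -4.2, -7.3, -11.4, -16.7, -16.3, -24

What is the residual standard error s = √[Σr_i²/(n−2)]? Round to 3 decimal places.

s = 1.555

x=0: ŷ = 2.7 − 2.1·0 = 2.7; r = 1.2 − 2.7 = -1.5
x=3: ŷ = 2.7 − 2.1·3 = -3.6; r = -2.6 − (-3.6) = 1
x=4: ŷ = 2.7 − 2.1·4 = -5.7; r = -4.2 − (-5.7) = 1.5
x=5: ŷ = 2.7 − 2.1·5 = -7.8; r = -7.3 − (-7.8) = 0.5
x=6: ŷ = 2.7 − 2.1·6 = -9.9; r = -11.4 − (-9.9) = -1.5
x=9: ŷ = 2.7 − 2.1·9 = -16.2; r = -16.7 − (-16.2) = -0.5
x=10: ŷ = 2.7 − 2.1·10 = -18.3; r = -16.3 − (-18.3) = 2
x=12: ŷ = 2.7 − 2.1·12 = -22.5; r = -24 − (-22.5) = -1.5
SSE = 2.25 + 1 + 2.25 + 0.25 + 2.25 + 0.25 + 4 + 2.25 = 14.5
s = √(14.5/6) = √2.41667 ≈ 1.555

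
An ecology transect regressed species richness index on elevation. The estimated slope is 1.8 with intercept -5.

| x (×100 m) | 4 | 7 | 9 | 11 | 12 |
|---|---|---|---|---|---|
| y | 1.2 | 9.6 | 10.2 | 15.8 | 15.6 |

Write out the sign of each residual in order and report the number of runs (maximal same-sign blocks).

x=4: ŷ = -5 + 1.8·4 = 2.2; r = 1.2 − 2.2 = -1
x=7: ŷ = -5 + 1.8·7 = 7.6; r = 9.6 − 7.6 = 2
x=9: ŷ = -5 + 1.8·9 = 11.2; r = 10.2 − 11.2 = -1
x=11: ŷ = -5 + 1.8·11 = 14.8; r = 15.8 − 14.8 = 1
x=12: ŷ = -5 + 1.8·12 = 16.6; r = 15.6 − 16.6 = -1
Signs: − + − + −
Runs: −×1, +×1, −×1, +×1, −×1 → 5

5 runs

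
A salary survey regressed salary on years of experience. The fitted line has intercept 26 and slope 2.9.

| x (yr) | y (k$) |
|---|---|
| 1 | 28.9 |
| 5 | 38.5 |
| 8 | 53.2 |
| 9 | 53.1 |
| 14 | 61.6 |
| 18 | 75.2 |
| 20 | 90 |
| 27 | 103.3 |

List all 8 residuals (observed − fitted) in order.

0, -2, 4, 1, -5, -3, 6, -1

x=1: ŷ = 26 + 2.9·1 = 28.9; r = 28.9 − 28.9 = 0
x=5: ŷ = 26 + 2.9·5 = 40.5; r = 38.5 − 40.5 = -2
x=8: ŷ = 26 + 2.9·8 = 49.2; r = 53.2 − 49.2 = 4
x=9: ŷ = 26 + 2.9·9 = 52.1; r = 53.1 − 52.1 = 1
x=14: ŷ = 26 + 2.9·14 = 66.6; r = 61.6 − 66.6 = -5
x=18: ŷ = 26 + 2.9·18 = 78.2; r = 75.2 − 78.2 = -3
x=20: ŷ = 26 + 2.9·20 = 84; r = 90 − 84 = 6
x=27: ŷ = 26 + 2.9·27 = 104.3; r = 103.3 − 104.3 = -1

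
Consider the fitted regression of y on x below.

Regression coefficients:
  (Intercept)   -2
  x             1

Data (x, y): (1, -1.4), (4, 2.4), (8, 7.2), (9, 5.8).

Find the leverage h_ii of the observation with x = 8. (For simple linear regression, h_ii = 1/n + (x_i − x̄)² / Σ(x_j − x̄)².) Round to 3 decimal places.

h = 0.402

x̄ = (1 + 4 + 8 + 9)/4 = 5.5
Σ(x − x̄)² = 20.25 + 2.25 + 6.25 + 12.25 = 41
h = 1/4 + (2.5)²/41 = 0.25 + 0.152439 = 0.402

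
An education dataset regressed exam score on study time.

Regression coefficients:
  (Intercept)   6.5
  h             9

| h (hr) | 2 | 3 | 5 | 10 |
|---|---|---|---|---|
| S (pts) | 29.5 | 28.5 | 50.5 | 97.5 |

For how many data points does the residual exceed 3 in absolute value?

2

h=2: ŷ = 6.5 + 9·2 = 24.5; e = 29.5 − 24.5 = 5
h=3: ŷ = 6.5 + 9·3 = 33.5; e = 28.5 − 33.5 = -5
h=5: ŷ = 6.5 + 9·5 = 51.5; e = 50.5 − 51.5 = -1
h=10: ŷ = 6.5 + 9·10 = 96.5; e = 97.5 − 96.5 = 1
|e| > 3: h=2 (|e|=5), h=3 (|e|=5) → 2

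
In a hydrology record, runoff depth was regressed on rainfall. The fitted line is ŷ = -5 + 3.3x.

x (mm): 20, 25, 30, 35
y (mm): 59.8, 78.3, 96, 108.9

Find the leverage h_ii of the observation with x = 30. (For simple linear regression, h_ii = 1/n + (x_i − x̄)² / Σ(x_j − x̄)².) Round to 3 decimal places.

h = 0.300

x̄ = (20 + 25 + 30 + 35)/4 = 27.5
Σ(x − x̄)² = 56.25 + 6.25 + 6.25 + 56.25 = 125
h = 1/4 + (2.5)²/125 = 0.25 + 0.05 = 0.300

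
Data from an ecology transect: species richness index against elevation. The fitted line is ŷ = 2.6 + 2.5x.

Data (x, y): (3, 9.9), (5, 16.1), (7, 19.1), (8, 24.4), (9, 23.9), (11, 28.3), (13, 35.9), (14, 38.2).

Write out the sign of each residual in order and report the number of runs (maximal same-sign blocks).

6 runs

x=3: ŷ = 2.6 + 2.5·3 = 10.1; e = 9.9 − 10.1 = -0.2
x=5: ŷ = 2.6 + 2.5·5 = 15.1; e = 16.1 − 15.1 = 1
x=7: ŷ = 2.6 + 2.5·7 = 20.1; e = 19.1 − 20.1 = -1
x=8: ŷ = 2.6 + 2.5·8 = 22.6; e = 24.4 − 22.6 = 1.8
x=9: ŷ = 2.6 + 2.5·9 = 25.1; e = 23.9 − 25.1 = -1.2
x=11: ŷ = 2.6 + 2.5·11 = 30.1; e = 28.3 − 30.1 = -1.8
x=13: ŷ = 2.6 + 2.5·13 = 35.1; e = 35.9 − 35.1 = 0.8
x=14: ŷ = 2.6 + 2.5·14 = 37.6; e = 38.2 − 37.6 = 0.6
Signs: − + − + − − + +
Runs: −×1, +×1, −×1, +×1, −×2, +×2 → 6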